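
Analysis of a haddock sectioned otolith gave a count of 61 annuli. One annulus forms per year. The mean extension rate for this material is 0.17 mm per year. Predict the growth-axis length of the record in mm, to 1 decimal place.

10.4 mm

The record spans 61 years at 0.17 mm per year.
Length ≈ 0.17 × 61 = 10.4 mm.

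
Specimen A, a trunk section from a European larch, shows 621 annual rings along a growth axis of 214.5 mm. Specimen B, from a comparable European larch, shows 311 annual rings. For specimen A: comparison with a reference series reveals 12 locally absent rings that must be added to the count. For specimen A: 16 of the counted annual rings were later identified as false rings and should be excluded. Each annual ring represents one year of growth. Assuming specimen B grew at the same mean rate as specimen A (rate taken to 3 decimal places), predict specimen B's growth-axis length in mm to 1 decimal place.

108.2 mm

Specimen A: adjusted count: 621 − 16 + 12 = 617 annual rings.
A: 214.5 mm over 617 years gives 214.5 / 617 ≈ 0.348 mm/year.
Length of B = 0.348 × 311 = 108.2 mm.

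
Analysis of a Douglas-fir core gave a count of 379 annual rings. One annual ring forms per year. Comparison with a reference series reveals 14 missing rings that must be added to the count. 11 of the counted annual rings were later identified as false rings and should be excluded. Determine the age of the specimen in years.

382 years

Correcting the raw count gives 379 − 11 + 14 = 382 true annual rings.
One annual ring per year makes the duration 382 years.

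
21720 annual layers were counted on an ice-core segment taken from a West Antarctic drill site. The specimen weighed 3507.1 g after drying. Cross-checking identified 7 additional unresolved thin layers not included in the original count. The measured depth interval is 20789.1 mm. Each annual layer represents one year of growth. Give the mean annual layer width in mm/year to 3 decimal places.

Correcting the raw count gives 21720 + 7 = 21727 true annual layers.
Extension rate ≈ 20789.1 / 21727 = 0.957 mm/year.

0.957 mm/year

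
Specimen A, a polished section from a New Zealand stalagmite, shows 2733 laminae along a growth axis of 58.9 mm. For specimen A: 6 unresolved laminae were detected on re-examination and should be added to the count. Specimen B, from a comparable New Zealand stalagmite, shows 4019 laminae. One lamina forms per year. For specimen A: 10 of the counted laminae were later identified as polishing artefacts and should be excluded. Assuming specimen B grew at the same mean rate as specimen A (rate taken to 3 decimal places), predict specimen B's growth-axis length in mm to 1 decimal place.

Specimen A: adjusted count: 2733 − 10 + 6 = 2729 laminae.
A: Extension rate ≈ 58.9 / 2729 = 0.022 mm/year.
B's length ≈ 0.022 × 4019 = 88.4 mm.

88.4 mm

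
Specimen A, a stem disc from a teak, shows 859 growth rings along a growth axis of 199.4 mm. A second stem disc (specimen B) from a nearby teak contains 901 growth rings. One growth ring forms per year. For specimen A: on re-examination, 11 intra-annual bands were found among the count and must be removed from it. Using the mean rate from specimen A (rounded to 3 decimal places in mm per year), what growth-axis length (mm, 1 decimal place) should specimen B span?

Specimen A: correcting the raw count gives 859 − 11 = 848 true growth rings.
A: Mean rate = 199.4 mm / 848 years ≈ 0.235 mm/year.
Length of B = 0.235 × 901 = 211.7 mm.

211.7 mm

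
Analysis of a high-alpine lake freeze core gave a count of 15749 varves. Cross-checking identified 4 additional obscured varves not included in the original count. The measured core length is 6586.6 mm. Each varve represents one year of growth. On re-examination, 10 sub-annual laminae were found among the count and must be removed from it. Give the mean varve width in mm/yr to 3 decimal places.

True varve count = 15749 − 10 + 4 = 15743.
6586.6 mm over 15743 years gives 6586.6 / 15743 ≈ 0.418 mm/yr.

0.418 mm/yr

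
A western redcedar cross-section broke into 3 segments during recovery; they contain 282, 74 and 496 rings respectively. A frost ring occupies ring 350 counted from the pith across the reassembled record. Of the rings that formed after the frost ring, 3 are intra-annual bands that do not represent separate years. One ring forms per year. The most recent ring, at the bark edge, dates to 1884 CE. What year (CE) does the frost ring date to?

1385 CE

Total rings = 282 + 74 + 496 = 852.
The frost ring sits at ring 350 from the pith, so 852 − 350 = 502 rings formed after it.
Removing the 3 false rings leaves 502 − 3 = 499 true rings beyond the frost ring.
Counting back 499 years from 1884 CE places the frost ring in 1884 − 499 = 1385 CE.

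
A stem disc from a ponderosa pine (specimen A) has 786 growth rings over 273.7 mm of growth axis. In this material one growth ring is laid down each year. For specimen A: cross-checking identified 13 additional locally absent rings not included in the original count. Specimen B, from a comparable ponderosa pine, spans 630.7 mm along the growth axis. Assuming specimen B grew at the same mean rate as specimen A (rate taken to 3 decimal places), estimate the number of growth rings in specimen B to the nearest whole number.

1839 growth rings

Specimen A: true growth ring count = 786 + 13 = 799.
A: Extension rate ≈ 273.7 / 799 = 0.343 mm/year.
For B, 630.7 / 0.343 = 1838.78 years ≈ 1839 growth rings.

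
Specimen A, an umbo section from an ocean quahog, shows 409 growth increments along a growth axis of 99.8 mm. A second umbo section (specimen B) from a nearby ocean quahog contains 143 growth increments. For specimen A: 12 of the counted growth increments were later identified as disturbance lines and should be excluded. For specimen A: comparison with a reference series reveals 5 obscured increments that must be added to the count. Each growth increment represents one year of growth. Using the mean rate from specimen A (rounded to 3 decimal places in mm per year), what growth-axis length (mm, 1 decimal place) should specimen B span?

35.5 mm

Specimen A: after corrections the count is 409 − 12 + 5 = 402 growth increments.
A: Mean rate = 99.8 mm / 402 years ≈ 0.248 mm/year.
Length of B = 0.248 × 143 = 35.5 mm.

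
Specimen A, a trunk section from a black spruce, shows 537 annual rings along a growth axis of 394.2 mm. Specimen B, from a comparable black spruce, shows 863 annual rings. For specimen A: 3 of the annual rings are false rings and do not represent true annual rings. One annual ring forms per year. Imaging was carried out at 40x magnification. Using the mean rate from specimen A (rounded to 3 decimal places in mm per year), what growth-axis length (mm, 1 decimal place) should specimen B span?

636.9 mm

Specimen A: true annual ring count = 537 − 3 = 534.
A: 394.2 mm over 534 years gives 394.2 / 534 ≈ 0.738 mm/yr.
B's length ≈ 0.738 × 863 = 636.9 mm.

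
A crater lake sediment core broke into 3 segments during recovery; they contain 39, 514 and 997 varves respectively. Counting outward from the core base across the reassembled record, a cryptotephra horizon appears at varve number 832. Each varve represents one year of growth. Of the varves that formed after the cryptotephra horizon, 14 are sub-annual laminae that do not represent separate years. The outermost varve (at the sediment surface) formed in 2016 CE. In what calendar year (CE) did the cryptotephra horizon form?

Total varves = 39 + 514 + 997 = 1550.
Between varve 832 and the sediment surface there are 1550 − 832 = 718 varves.
Removing the 14 false varves leaves 718 − 14 = 704 true varves beyond the cryptotephra horizon.
The varve at the sediment surface is 2016 CE, so the cryptotephra horizon dates to 2016 − 704 = 1312 CE.

1312 CE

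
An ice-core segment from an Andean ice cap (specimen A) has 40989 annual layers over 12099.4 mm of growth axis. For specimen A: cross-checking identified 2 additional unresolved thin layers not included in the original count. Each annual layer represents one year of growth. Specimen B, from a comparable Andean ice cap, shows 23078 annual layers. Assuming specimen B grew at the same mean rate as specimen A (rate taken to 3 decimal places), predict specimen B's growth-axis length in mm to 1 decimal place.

6808.0 mm

Specimen A: correcting the raw count gives 40989 + 2 = 40991 true annual layers.
A: Mean rate = 12099.4 mm / 40991 years ≈ 0.295 mm per year.
For B, 0.295 mm/year × 23078 years = 6808.0 mm.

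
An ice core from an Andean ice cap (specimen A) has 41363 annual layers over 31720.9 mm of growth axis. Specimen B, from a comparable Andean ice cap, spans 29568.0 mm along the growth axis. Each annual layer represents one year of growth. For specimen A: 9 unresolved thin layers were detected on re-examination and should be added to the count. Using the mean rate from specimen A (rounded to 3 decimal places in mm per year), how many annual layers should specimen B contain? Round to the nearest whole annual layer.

38550 annual layers

Specimen A: true annual layer count = 41363 + 9 = 41372.
A: Mean rate = 31720.9 mm / 41372 years ≈ 0.767 mm per year.
B spans 29568.0 / 0.767 = 38550.20 years ≈ 38550 annual layers.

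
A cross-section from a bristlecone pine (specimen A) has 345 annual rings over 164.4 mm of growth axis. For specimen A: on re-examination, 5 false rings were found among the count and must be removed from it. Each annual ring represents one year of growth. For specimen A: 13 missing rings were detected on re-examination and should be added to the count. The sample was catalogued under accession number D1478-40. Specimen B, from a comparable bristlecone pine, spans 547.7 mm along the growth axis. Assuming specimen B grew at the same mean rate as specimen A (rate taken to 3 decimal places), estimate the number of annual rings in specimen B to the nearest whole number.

1175 annual rings

Specimen A: correcting the raw count gives 345 − 5 + 13 = 353 true annual rings.
A: Extension rate ≈ 164.4 / 353 = 0.466 mm/year.
For B, 547.7 / 0.466 = 1175.32 years ≈ 1175 annual rings.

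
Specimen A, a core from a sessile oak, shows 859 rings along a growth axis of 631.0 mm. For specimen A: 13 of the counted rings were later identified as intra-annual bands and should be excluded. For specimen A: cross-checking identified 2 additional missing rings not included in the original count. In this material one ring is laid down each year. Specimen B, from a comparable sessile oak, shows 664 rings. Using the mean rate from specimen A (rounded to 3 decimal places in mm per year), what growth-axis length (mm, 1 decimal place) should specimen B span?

Specimen A: correcting the raw count gives 859 − 13 + 2 = 848 true rings.
A: Mean rate = 631.0 mm / 848 years ≈ 0.744 mm per year.
Length of B = 0.744 × 664 = 494.0 mm.

494.0 mm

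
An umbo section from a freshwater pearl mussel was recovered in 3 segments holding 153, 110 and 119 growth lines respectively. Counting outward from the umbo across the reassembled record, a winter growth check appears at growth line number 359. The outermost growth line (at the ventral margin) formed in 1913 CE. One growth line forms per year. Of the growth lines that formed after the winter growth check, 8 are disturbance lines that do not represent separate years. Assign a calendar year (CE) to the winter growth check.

Total growth lines = 153 + 110 + 119 = 382.
382 − 359 = 23 growth lines lie beyond the winter growth check toward the ventral margin.
Excluding 8 false growth lines: 23 − 8 = 15.
1913 − 15 = 1898 CE.

1898 CE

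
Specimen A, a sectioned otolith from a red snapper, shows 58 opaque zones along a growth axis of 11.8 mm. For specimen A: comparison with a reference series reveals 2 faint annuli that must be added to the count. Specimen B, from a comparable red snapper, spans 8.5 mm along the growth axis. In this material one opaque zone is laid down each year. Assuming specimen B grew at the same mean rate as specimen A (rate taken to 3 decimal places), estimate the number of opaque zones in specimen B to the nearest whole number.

43 opaque zones

Specimen A: correcting the raw count gives 58 + 2 = 60 true opaque zones.
A: Mean rate = 11.8 mm / 60 years ≈ 0.197 mm/yr.
Specimen B: 8.5 mm / 0.197 mm per year = 43.15 years ≈ 43 opaque zones.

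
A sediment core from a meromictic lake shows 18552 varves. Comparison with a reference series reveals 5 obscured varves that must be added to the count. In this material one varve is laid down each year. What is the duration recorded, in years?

After corrections the count is 18552 + 5 = 18557 varves.
At one varve per year, that is 18557 years.

18557 yr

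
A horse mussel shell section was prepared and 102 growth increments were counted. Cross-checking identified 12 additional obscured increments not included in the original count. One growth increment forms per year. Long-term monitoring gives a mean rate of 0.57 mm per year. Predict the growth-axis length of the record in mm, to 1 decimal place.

65.0 mm

Adjusted count: 102 + 12 = 114 growth increments.
Length ≈ 0.57 × 114 = 65.0 mm.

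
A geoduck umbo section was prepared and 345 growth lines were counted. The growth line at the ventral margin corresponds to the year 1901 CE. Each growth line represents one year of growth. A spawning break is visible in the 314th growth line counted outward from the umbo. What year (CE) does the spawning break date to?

345 − 314 = 31 growth lines lie beyond the spawning break toward the ventral margin.
The growth line at the ventral margin is 1901 CE, so the spawning break dates to 1901 − 31 = 1870 CE.

1870 CE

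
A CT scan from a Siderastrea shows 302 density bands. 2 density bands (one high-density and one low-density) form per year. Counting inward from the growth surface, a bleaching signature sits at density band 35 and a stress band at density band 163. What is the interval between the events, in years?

64 yr

Separation: 163 − 35 = 128 density bands.
128 density bands at 2 per year is 128 / 2 = 64 years.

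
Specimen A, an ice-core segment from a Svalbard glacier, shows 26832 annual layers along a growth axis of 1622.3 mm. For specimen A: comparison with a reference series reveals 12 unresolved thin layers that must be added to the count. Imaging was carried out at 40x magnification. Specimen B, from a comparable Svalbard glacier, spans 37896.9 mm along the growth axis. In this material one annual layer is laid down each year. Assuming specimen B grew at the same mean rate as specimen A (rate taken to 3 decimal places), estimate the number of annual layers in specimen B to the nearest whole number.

631615 annual layers

Specimen A: true annual layer count = 26832 + 12 = 26844.
A: Mean rate = 1622.3 mm / 26844 years ≈ 0.060 mm per year.
For B, 37896.9 / 0.060 = 631615.00 years ≈ 631615 annual layers.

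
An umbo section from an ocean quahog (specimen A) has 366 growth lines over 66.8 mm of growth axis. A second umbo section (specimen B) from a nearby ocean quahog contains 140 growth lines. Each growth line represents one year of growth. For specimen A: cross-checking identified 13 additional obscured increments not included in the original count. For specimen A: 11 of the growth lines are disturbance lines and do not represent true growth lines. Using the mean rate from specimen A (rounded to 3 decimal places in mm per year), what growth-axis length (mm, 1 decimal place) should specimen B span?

25.5 mm

Specimen A: after corrections the count is 366 − 11 + 13 = 368 growth lines.
A: 66.8 mm over 368 years gives 66.8 / 368 ≈ 0.182 mm/year.
Length of B = 0.182 × 140 = 25.5 mm.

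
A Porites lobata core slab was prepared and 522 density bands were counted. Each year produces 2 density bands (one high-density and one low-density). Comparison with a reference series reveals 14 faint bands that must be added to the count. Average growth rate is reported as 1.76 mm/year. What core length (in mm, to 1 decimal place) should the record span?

471.7 mm

Correcting the raw count gives 522 + 14 = 536 true density bands.
536 density bands at 2 per year is 536 / 2 = 268 years.
Predicted length = 1.76 mm/year × 268 years = 471.7 mm.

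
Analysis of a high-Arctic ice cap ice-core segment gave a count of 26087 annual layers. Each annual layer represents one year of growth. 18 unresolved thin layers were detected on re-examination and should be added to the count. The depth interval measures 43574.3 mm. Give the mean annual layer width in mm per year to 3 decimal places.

Correcting the raw count gives 26087 + 18 = 26105 true annual layers.
43574.3 mm over 26105 years gives 43574.3 / 26105 ≈ 1.669 mm per year.

1.669 mm per year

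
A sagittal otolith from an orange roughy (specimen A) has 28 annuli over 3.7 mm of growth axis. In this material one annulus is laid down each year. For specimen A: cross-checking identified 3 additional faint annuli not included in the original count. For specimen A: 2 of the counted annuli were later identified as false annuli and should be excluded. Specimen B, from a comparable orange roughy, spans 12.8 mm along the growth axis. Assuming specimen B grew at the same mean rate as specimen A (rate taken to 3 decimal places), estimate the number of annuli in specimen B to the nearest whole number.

100 annuli

Specimen A: true annulus count = 28 − 2 + 3 = 29.
A: 3.7 mm over 29 years gives 3.7 / 29 ≈ 0.128 mm per year.
For B, 12.8 / 0.128 = 100.00 years ≈ 100 annuli.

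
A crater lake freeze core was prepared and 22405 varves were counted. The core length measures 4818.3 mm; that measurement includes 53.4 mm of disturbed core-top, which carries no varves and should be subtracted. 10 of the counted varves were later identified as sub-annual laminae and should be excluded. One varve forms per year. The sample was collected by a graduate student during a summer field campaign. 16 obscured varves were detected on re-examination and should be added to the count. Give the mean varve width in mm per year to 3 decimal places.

After corrections the count is 22405 − 10 + 16 = 22411 varves.
Removing the 53.4 mm offcut leaves 4818.3 − 53.4 = 4764.9 mm.
4764.9 mm over 22411 years gives 4764.9 / 22411 ≈ 0.213 mm per year.

0.213 mm per year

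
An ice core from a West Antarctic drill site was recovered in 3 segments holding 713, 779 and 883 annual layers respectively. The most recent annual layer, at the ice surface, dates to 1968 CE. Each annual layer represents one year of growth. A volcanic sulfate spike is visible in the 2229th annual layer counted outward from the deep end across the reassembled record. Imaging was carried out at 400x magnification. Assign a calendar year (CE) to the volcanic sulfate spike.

Total annual layers = 713 + 779 + 883 = 2375.
2375 − 2229 = 146 annual layers lie beyond the volcanic sulfate spike toward the ice surface.
Counting back 146 years from 1968 CE places the volcanic sulfate spike in 1968 − 146 = 1822 CE.

1822 CE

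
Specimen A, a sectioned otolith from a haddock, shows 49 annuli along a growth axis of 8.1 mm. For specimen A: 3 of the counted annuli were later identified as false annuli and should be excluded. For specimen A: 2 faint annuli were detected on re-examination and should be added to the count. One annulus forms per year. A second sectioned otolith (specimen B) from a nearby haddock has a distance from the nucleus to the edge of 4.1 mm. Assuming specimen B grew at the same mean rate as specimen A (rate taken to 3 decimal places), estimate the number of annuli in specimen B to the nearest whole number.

24 annuli

Specimen A: after corrections the count is 49 − 3 + 2 = 48 annuli.
A: 8.1 mm over 48 years gives 8.1 / 48 ≈ 0.169 mm per year.
Specimen B: 4.1 mm / 0.169 mm per year = 24.26 years ≈ 24 annuli.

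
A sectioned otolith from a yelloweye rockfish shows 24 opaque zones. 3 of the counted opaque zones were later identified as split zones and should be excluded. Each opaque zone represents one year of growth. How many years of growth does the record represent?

Correcting the raw count gives 24 − 3 = 21 true opaque zones.
At one opaque zone per year, that is 21 years.

21 years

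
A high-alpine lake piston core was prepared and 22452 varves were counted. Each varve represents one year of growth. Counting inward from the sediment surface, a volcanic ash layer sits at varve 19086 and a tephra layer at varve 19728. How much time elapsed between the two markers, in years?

642 years

The two markers are separated by 19728 − 19086 = 642 varves.
That is 642 years at one varve per year.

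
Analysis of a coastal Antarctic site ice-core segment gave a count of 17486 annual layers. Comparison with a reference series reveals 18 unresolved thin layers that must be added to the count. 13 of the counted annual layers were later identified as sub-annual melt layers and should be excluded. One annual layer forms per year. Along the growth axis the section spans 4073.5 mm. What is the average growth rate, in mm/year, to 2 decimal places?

0.23 mm/year

Correcting the raw count gives 17486 − 13 + 18 = 17491 true annual layers.
Mean rate = 4073.5 mm / 17491 years ≈ 0.23 mm/year.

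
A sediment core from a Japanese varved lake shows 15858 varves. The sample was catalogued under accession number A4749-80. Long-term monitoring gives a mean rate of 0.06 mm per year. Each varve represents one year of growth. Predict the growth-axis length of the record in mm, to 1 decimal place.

15858 years of growth are recorded.
15858 years at 0.06 mm/year gives 0.06 × 15858 = 951.5 mm.

951.5 mm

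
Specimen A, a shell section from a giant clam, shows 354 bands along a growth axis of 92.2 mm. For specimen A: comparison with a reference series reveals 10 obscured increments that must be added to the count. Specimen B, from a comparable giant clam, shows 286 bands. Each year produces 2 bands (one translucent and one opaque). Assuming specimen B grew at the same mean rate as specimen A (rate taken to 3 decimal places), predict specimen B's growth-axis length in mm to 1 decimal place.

72.5 mm

Specimen A: correcting the raw count gives 354 + 10 = 364 true bands.
Specimen A: with 2 bands per year, 364 / 2 = 182 years.
A: Mean rate = 92.2 mm / 182 years ≈ 0.507 mm/yr.
Specimen B: 286 bands at 2 per year is 286 / 2 = 143 years. B's length ≈ 0.507 × 143 = 72.5 mm.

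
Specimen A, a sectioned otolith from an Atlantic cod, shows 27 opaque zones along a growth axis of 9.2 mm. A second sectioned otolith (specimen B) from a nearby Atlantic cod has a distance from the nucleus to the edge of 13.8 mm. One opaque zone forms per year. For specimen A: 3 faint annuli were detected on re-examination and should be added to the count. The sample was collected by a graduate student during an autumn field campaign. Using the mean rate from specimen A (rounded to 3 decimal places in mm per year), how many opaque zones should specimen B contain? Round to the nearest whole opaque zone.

Specimen A: correcting the raw count gives 27 + 3 = 30 true opaque zones.
A: 9.2 mm over 30 years gives 9.2 / 30 ≈ 0.307 mm/year.
Specimen B: 13.8 mm / 0.307 mm per year = 44.95 years ≈ 45 opaque zones.

45 opaque zones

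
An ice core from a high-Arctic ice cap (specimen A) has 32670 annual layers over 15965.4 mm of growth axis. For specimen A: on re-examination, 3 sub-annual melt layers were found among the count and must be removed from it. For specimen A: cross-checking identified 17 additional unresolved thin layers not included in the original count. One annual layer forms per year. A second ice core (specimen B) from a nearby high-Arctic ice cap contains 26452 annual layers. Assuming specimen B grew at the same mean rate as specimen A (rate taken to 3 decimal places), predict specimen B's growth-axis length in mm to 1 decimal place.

12908.6 mm

Specimen A: after corrections the count is 32670 − 3 + 17 = 32684 annual layers.
A: 15965.4 mm over 32684 years gives 15965.4 / 32684 ≈ 0.488 mm per year.
B's length ≈ 0.488 × 26452 = 12908.6 mm.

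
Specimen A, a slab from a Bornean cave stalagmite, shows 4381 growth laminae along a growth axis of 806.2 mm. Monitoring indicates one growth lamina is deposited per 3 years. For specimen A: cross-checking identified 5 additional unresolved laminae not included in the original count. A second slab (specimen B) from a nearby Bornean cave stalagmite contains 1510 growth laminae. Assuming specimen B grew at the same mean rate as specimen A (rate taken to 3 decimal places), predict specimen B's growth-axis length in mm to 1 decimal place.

Specimen A: true growth lamina count = 4381 + 5 = 4386.
Specimen A: 4386 growth laminae at 3 years each span 4386 × 3 = 13158 years.
A: 806.2 mm over 13158 years gives 806.2 / 13158 ≈ 0.061 mm per year.
Specimen B: at 3 years per growth lamina, 1510 × 3 = 4530 years. B's length ≈ 0.061 × 4530 = 276.3 mm.

276.3 mm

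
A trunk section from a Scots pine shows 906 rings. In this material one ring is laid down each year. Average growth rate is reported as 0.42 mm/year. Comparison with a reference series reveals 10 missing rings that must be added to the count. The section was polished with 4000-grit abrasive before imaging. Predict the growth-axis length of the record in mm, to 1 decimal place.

384.7 mm

True ring count = 906 + 10 = 916.
Predicted length = 0.42 mm/year × 916 years = 384.7 mm.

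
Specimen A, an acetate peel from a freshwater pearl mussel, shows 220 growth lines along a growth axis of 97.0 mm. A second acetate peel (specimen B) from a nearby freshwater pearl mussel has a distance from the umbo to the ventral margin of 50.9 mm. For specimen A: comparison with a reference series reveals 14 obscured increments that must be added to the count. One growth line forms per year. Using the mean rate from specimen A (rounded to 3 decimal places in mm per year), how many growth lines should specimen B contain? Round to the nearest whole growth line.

123 growth lines

Specimen A: adjusted count: 220 + 14 = 234 growth lines.
A: Extension rate ≈ 97.0 / 234 = 0.415 mm/year.
B spans 50.9 / 0.415 = 122.65 years ≈ 123 growth lines.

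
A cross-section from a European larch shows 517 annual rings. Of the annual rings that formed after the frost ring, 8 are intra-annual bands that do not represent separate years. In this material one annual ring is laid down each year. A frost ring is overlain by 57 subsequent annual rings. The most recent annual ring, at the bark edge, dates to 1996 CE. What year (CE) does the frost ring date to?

57 annual rings post-date the frost ring.
Removing the 8 false annual rings leaves 57 − 8 = 49 true annual rings beyond the frost ring.
Counting back 49 years from 1996 CE places the frost ring in 1996 − 49 = 1947 CE.

1947 CE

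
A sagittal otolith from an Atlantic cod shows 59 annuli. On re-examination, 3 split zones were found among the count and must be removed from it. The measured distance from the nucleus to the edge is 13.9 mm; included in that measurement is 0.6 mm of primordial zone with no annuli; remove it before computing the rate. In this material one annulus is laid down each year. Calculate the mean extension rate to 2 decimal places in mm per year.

0.24 mm per year

After corrections the count is 59 − 3 = 56 annuli.
Removing the 0.6 mm offcut leaves 13.9 − 0.6 = 13.3 mm.
13.3 mm over 56 years gives 13.3 / 56 ≈ 0.24 mm per year.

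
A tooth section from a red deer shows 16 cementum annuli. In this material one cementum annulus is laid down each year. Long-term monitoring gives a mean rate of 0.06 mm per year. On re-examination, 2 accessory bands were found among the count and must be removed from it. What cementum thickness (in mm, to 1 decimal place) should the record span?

0.8 mm

True cementum annulus count = 16 − 2 = 14.
14 years at 0.06 mm/year gives 0.06 × 14 = 0.8 mm.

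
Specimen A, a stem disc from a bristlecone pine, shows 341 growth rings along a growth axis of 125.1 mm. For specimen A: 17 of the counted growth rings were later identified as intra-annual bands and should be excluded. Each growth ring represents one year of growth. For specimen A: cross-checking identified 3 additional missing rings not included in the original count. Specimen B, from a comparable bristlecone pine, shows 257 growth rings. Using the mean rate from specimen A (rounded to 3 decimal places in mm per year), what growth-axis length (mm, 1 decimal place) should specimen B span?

Specimen A: correcting the raw count gives 341 − 17 + 3 = 327 true growth rings.
A: Extension rate ≈ 125.1 / 327 = 0.383 mm/year.
For B, 0.383 mm/year × 257 years = 98.4 mm.

98.4 mm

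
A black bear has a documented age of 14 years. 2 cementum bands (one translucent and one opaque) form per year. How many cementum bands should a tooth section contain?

14 years at 2 cementum bands per year gives 14 × 2 = 28 cementum bands.
So 28 cementum bands should be present.

28 cementum bands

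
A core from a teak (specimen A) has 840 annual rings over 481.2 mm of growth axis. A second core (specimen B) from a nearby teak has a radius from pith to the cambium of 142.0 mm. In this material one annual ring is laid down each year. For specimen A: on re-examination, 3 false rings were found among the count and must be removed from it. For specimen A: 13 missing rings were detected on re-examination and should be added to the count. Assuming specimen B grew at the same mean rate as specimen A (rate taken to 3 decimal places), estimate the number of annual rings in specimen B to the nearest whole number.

Specimen A: true annual ring count = 840 − 3 + 13 = 850.
A: Extension rate ≈ 481.2 / 850 = 0.566 mm/year.
Specimen B: 142.0 mm / 0.566 mm per year = 250.88 years ≈ 251 annual rings.

251 annual rings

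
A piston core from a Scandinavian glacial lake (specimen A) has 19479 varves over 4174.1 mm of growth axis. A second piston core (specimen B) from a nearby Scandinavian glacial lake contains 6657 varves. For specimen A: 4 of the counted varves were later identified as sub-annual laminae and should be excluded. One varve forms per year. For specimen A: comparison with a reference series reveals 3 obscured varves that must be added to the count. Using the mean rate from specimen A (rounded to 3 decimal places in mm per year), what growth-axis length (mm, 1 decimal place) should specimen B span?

1424.6 mm

Specimen A: true varve count = 19479 − 4 + 3 = 19478.
A: Extension rate ≈ 4174.1 / 19478 = 0.214 mm per year.
B's length ≈ 0.214 × 6657 = 1424.6 mm.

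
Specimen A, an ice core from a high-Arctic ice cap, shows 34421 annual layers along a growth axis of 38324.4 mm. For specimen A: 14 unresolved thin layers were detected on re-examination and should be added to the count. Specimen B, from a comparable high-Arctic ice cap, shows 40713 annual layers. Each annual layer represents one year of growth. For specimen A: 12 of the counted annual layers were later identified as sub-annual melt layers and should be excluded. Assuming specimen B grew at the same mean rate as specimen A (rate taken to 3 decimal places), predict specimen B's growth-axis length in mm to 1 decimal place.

Specimen A: after corrections the count is 34421 − 12 + 14 = 34423 annual layers.
A: 38324.4 mm over 34423 years gives 38324.4 / 34423 ≈ 1.113 mm/yr.
For B, 1.113 mm/year × 40713 years = 45313.6 mm.

45313.6 mm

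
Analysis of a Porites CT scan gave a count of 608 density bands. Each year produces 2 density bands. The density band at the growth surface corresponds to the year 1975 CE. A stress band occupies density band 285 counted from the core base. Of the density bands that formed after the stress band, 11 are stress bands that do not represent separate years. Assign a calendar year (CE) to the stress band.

608 − 285 = 323 density bands lie beyond the stress band toward the growth surface.
323 − 11 false = 312 true density bands after the stress band.
With 2 density bands per year, 312 / 2 = 156 years.
Counting back 156 years from 1975 CE places the stress band in 1975 − 156 = 1819 CE.

1819 CE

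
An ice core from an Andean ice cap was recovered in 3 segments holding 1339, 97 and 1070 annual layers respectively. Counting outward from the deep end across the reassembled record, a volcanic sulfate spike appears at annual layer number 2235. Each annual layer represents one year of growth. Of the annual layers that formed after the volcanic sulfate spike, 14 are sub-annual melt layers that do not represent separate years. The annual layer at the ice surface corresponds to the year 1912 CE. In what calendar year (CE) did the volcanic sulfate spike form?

1655 CE

Total annual layers = 1339 + 97 + 1070 = 2506.
Between annual layer 2235 and the ice surface there are 2506 − 2235 = 271 annual layers.
271 − 14 false = 257 true annual layers after the volcanic sulfate spike.
Counting back 257 years from 1912 CE places the volcanic sulfate spike in 1912 − 257 = 1655 CE.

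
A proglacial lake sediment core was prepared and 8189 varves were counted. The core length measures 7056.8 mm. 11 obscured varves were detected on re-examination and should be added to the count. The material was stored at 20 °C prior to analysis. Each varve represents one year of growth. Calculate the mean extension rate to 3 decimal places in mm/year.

Correcting the raw count gives 8189 + 11 = 8200 true varves.
Extension rate ≈ 7056.8 / 8200 = 0.861 mm/year.

0.861 mm/year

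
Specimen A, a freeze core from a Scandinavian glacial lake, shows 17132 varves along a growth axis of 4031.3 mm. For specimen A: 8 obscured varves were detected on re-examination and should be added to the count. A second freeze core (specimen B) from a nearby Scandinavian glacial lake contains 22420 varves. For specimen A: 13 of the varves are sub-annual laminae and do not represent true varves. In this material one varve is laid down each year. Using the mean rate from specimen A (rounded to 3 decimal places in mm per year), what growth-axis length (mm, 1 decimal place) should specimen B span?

5268.7 mm

Specimen A: correcting the raw count gives 17132 − 13 + 8 = 17127 true varves.
A: Extension rate ≈ 4031.3 / 17127 = 0.235 mm/yr.
Length of B = 0.235 × 22420 = 5268.7 mm.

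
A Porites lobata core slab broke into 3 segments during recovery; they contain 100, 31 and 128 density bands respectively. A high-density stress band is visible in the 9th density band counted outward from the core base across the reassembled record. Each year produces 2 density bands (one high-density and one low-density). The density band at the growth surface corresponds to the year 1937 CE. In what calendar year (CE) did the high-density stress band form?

Total density bands = 100 + 31 + 128 = 259.
The high-density stress band sits at density band 9 from the core base, so 259 − 9 = 250 density bands formed after it.
With 2 density bands per year, 250 / 2 = 125 years.
Counting back 125 years from 1937 CE places the high-density stress band in 1937 − 125 = 1812 CE.

1812 CE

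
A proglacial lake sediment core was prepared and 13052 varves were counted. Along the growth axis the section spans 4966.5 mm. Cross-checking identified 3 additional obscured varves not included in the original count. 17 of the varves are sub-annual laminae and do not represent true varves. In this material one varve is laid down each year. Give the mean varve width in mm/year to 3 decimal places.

0.381 mm/year

True varve count = 13052 − 17 + 3 = 13038.
4966.5 mm over 13038 years gives 4966.5 / 13038 ≈ 0.381 mm/year.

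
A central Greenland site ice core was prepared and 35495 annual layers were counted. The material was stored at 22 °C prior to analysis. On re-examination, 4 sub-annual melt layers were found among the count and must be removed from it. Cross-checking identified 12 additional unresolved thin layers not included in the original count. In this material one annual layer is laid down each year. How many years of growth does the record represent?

35503 years

Correcting the raw count gives 35495 − 4 + 12 = 35503 true annual layers.
With a one-to-one annual layer periodicity this is 35503 years.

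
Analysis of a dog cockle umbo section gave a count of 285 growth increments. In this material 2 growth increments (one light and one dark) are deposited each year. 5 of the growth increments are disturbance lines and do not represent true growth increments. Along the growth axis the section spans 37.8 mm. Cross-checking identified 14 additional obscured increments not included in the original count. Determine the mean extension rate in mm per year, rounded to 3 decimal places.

0.257 mm per year

True growth increment count = 285 − 5 + 14 = 294.
With 2 growth increments per year, 294 / 2 = 147 years.
Mean rate = 37.8 mm / 147 years ≈ 0.257 mm per year.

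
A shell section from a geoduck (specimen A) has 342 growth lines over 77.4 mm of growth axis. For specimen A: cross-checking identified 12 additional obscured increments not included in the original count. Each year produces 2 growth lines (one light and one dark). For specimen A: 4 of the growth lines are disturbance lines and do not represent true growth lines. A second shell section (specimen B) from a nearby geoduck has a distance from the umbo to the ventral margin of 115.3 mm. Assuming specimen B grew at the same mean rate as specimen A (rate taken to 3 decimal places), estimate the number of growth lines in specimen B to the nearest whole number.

Specimen A: correcting the raw count gives 342 − 4 + 12 = 350 true growth lines.
Specimen A: with 2 growth lines per year, 350 / 2 = 175 years.
A: Mean rate = 77.4 mm / 175 years ≈ 0.442 mm per year.
For B, 115.3 / 0.442 = 260.86 years; at 2 growth lines per year that is 260.86 × 2 ≈ 522 growth lines.

522 growth lines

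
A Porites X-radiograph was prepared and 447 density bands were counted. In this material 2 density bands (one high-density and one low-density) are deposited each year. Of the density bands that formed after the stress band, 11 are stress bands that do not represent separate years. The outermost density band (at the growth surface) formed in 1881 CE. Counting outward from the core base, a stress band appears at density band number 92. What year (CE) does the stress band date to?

1709 CE

447 − 92 = 355 density bands lie beyond the stress band toward the growth surface.
Removing the 11 false density bands leaves 355 − 11 = 344 true density bands beyond the stress band.
With 2 density bands per year, 344 / 2 = 172 years.
Counting back 172 years from 1881 CE places the stress band in 1881 − 172 = 1709 CE.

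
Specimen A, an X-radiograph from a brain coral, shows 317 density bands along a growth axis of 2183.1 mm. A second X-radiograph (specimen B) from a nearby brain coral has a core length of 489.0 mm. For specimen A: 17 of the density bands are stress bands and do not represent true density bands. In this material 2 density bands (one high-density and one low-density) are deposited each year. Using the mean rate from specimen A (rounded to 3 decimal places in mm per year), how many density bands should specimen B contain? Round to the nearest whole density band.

67 density bands

Specimen A: after corrections the count is 317 − 17 = 300 density bands.
Specimen A: with 2 density bands per year, 300 / 2 = 150 years.
A: Mean rate = 2183.1 mm / 150 years ≈ 14.554 mm/yr.
Specimen B: 489.0 mm / 14.554 mm per year = 33.60 years; at 2 density bands per year that is 33.60 × 2 ≈ 67 density bands.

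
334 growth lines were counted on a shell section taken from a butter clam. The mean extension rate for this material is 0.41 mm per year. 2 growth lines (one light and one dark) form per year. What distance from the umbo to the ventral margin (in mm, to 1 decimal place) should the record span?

334 growth lines at 2 per year is 334 / 2 = 167 years.
167 years at 0.41 mm/year gives 0.41 × 167 = 68.5 mm.

68.5 mm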